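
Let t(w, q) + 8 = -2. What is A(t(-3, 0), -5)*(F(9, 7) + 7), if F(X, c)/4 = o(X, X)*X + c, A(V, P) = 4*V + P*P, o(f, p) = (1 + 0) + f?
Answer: -5925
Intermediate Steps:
o(f, p) = 1 + f
t(w, q) = -10 (t(w, q) = -8 - 2 = -10)
A(V, P) = P² + 4*V (A(V, P) = 4*V + P² = P² + 4*V)
F(X, c) = 4*c + 4*X*(1 + X) (F(X, c) = 4*((1 + X)*X + c) = 4*(X*(1 + X) + c) = 4*(c + X*(1 + X)) = 4*c + 4*X*(1 + X))
A(t(-3, 0), -5)*(F(9, 7) + 7) = ((-5)² + 4*(-10))*((4*7 + 4*9*(1 + 9)) + 7) = (25 - 40)*((28 + 4*9*10) + 7) = -15*((28 + 360) + 7) = -15*(388 + 7) = -15*395 = -5925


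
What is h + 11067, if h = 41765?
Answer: 52832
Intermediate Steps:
h + 11067 = 41765 + 11067 = 52832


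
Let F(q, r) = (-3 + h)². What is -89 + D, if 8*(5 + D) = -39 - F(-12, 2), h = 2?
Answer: -99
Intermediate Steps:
F(q, r) = 1 (F(q, r) = (-3 + 2)² = (-1)² = 1)
D = -10 (D = -5 + (-39 - 1*1)/8 = -5 + (-39 - 1)/8 = -5 + (⅛)*(-40) = -5 - 5 = -10)
-89 + D = -89 - 10 = -99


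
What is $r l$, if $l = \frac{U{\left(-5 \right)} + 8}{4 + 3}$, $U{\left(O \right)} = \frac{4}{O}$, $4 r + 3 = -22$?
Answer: $- \frac{45}{7} \approx -6.4286$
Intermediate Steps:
$r = - \frac{25}{4}$ ($r = - \frac{3}{4} + \frac{1}{4} \left(-22\right) = - \frac{3}{4} - \frac{11}{2} = - \frac{25}{4} \approx -6.25$)
$l = \frac{36}{35}$ ($l = \frac{\frac{4}{-5} + 8}{4 + 3} = \frac{4 \left(- \frac{1}{5}\right) + 8}{7} = \left(- \frac{4}{5} + 8\right) \frac{1}{7} = \frac{36}{5} \cdot \frac{1}{7} = \frac{36}{35} \approx 1.0286$)
$r l = \left(- \frac{25}{4}\right) \frac{36}{35} = - \frac{45}{7}$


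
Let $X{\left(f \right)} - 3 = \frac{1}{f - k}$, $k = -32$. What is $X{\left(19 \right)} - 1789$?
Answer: $- \frac{91085}{51} \approx -1786.0$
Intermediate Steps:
$X{\left(f \right)} = 3 + \frac{1}{32 + f}$ ($X{\left(f \right)} = 3 + \frac{1}{f - -32} = 3 + \frac{1}{f + 32} = 3 + \frac{1}{32 + f}$)
$X{\left(19 \right)} - 1789 = \frac{97 + 3 \cdot 19}{32 + 19} - 1789 = \frac{97 + 57}{51} - 1789 = \frac{1}{51} \cdot 154 - 1789 = \frac{154}{51} - 1789 = - \frac{91085}{51}$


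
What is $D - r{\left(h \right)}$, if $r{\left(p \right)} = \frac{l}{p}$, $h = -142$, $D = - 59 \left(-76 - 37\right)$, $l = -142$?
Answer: $6666$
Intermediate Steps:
$D = 6667$ ($D = \left(-59\right) \left(-113\right) = 6667$)
$r{\left(p \right)} = - \frac{142}{p}$
$D - r{\left(h \right)} = 6667 - - \frac{142}{-142} = 6667 - \left(-142\right) \left(- \frac{1}{142}\right) = 6667 - 1 = 6666$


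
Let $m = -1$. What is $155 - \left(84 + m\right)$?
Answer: $72$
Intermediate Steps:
$155 - \left(84 + m\right) = 155 - 83 = 72$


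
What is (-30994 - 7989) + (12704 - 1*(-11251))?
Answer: -15028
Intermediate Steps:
(-30994 - 7989) + (12704 - 1*(-11251)) = -38983 + (12704 + 11251) = -38983 + 23955 = -15028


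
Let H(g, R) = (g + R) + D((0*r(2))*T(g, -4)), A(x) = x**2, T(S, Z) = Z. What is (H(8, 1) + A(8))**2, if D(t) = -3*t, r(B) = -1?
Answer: 5329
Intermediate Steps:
H(g, R) = R + g (H(g, R) = (g + R) - 3*0*(-1)*(-4) = (R + g) - 0*(-4) = (R + g) - 3*0 = (R + g) + 0 = R + g)
(H(8, 1) + A(8))**2 = ((1 + 8) + 8**2)**2 = (9 + 64)**2 = 73**2 = 5329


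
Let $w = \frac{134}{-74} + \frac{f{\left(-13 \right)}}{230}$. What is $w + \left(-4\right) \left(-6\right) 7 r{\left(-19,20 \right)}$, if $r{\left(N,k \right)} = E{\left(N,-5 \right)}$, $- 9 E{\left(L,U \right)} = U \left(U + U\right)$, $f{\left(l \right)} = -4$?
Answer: $- \frac{11937337}{12765} \approx -935.16$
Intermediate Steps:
$w = - \frac{7779}{4255}$ ($w = \frac{134}{-74} - \frac{4}{230} = 134 \left(- \frac{1}{74}\right) - \frac{2}{115} = - \frac{67}{37} - \frac{2}{115} = - \frac{7779}{4255} \approx -1.8282$)
$E{\left(L,U \right)} = - \frac{2 U^{2}}{9}$ ($E{\left(L,U \right)} = - \frac{U \left(U + U\right)}{9} = - \frac{U 2 U}{9} = - \frac{2 U^{2}}{9}$)
$r{\left(N,k \right)} = - \frac{50}{9}$ ($r{\left(N,k \right)} = - \frac{2 \left(-5\right)^{2}}{9} = \left(- \frac{2}{9}\right) 25 = - \frac{50}{9}$)
$w + \left(-4\right) \left(-6\right) 7 r{\left(-19,20 \right)} = - \frac{7779}{4255} + \left(-4\right) \left(-6\right) 7 \left(- \frac{50}{9}\right) = - \frac{7779}{4255} + 24 \cdot 7 \left(- \frac{50}{9}\right) = - \frac{7779}{4255} + 168 \left(- \frac{50}{9}\right) = - \frac{7779}{4255} - \frac{2800}{3} = - \frac{11937337}{12765}$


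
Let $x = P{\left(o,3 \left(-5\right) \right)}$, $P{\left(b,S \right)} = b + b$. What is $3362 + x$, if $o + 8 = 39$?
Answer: $3424$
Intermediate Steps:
$o = 31$ ($o = -8 + 39 = 31$)
$P{\left(b,S \right)} = 2 b$
$x = 62$ ($x = 2 \cdot 31 = 62$)
$3362 + x = 3362 + 62 = 3424$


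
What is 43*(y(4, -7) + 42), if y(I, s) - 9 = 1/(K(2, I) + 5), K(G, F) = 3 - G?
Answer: 13201/6 ≈ 2200.2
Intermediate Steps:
y(I, s) = 55/6 (y(I, s) = 9 + 1/((3 - 1*2) + 5) = 9 + 1/((3 - 2) + 5) = 9 + 1/(1 + 5) = 9 + 1/6 = 55/6)
43*(y(4, -7) + 42) = 43*(55/6 + 42) = 43*(307/6) = 13201/6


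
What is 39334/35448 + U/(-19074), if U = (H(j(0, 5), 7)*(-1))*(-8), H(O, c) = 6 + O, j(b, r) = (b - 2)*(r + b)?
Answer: 62615921/56344596 ≈ 1.1113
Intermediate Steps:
j(b, r) = (-2 + b)*(b + r)
U = -32 (U = ((6 + (0² - 2*0 - 2*5 + 0*5))*(-1))*(-8) = ((6 + (0 + 0 - 10 + 0))*(-1))*(-8) = ((6 - 10)*(-1))*(-8) = -4*(-1)*(-8) = 4*(-8) = -32)
39334/35448 + U/(-19074) = 39334/35448 - 32/(-19074) = 39334*(1/35448) - 32*(-1/19074) = 19667/17724 + 16/9537 = 62615921/56344596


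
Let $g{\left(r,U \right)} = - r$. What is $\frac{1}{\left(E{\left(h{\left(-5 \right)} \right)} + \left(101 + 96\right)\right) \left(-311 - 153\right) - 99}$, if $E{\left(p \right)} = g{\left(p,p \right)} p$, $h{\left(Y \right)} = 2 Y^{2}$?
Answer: $\frac{1}{1068493} \approx 9.359 \cdot 10^{-7}$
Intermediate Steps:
$E{\left(p \right)} = - p^{2}$ ($E{\left(p \right)} = - p p = - p^{2}$)
$\frac{1}{\left(E{\left(h{\left(-5 \right)} \right)} + \left(101 + 96\right)\right) \left(-311 - 153\right) - 99} = \frac{1}{\left(- \left(2 \left(-5\right)^{2}\right)^{2} + \left(101 + 96\right)\right) \left(-311 - 153\right) - 99} = \frac{1}{\left(- \left(2 \cdot 25\right)^{2} + 197\right) \left(-464\right) - 99} = \frac{1}{\left(- 50^{2} + 197\right) \left(-464\right) - 99} = \frac{1}{\left(\left(-1\right) 2500 + 197\right) \left(-464\right) - 99} = \frac{1}{\left(-2500 + 197\right) \left(-464\right) - 99} = \frac{1}{\left(-2303\right) \left(-464\right) - 99} = \frac{1}{1068592 - 99} = \frac{1}{1068493}$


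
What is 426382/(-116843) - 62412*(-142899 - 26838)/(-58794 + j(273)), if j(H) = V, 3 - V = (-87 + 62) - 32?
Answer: -68767558013460/381258709 ≈ -1.8037e+5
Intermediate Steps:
V = 60 (V = 3 - ((-87 + 62) - 32) = 3 - (-25 - 32) = 3 - 1*(-57) = 3 + 57 = 60)
j(H) = 60
426382/(-116843) - 62412*(-142899 - 26838)/(-58794 + j(273)) = 426382/(-116843) - 62412*(-142899 - 26838)/(-58794 + 60) = 426382*(-1/116843) - 62412/((-58734/(-169737))) = -426382/116843 - 62412/((-58734*(-1/169737))) = -426382/116843 - 62412/19578/56579 = -426382/116843 - 62412*56579/19578 = -426382/116843 - 588534758/3263 = -68767558013460/381258709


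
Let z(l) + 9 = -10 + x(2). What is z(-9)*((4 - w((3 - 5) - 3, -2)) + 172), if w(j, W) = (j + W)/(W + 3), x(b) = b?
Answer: -3111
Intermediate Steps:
w(j, W) = (W + j)/(3 + W)
z(l) = -17 (z(l) = -9 + (-10 + 2) = -9 - 8 = -17)
z(-9)*((4 - w((3 - 5) - 3, -2)) + 172) = -17*((4 - (-2 + ((3 - 5) - 3))/(3 - 2)) + 172) = -17*((4 - (-2 + (-2 - 3))/1) + 172) = -17*((4 - (-2 - 5)) + 172) = -17*((4 - (-7)) + 172) = -17*((4 - 1*(-7)) + 172) = -17*((4 + 7) + 172) = -17*(11 + 172) = -17*183 = -3111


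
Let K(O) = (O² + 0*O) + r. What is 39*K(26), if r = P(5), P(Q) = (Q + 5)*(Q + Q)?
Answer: 30264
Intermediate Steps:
P(Q) = 2*Q*(5 + Q) (P(Q) = (5 + Q)*(2*Q) = 2*Q*(5 + Q))
r = 100 (r = 2*5*(5 + 5) = 2*5*10 = 100)
K(O) = 100 + O² (K(O) = (O² + 0*O) + 100 = (O² + 0) + 100 = O² + 100 = 100 + O²)
39*K(26) = 39*(100 + 26²) = 39*(100 + 676) = 39*776 = 30264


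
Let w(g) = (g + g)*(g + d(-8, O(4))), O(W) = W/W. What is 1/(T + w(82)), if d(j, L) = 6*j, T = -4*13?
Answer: 1/5524 ≈ 0.00018103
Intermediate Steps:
T = -52
O(W) = 1
w(g) = 2*g*(-48 + g) (w(g) = (g + g)*(g + 6*(-8)) = (2*g)*(g - 48) = (2*g)*(-48 + g) = 2*g*(-48 + g))
1/(T + w(82)) = 1/(-52 + 2*82*(-48 + 82)) = 1/(-52 + 2*82*34) = 1/(-52 + 5576) = 1/5524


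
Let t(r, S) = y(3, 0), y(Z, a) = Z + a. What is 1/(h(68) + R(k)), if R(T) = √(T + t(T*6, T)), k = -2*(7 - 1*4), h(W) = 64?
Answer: 64/4099 - I*√3/4099 ≈ 0.015614 - 0.00042255*I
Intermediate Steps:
t(r, S) = 3 (t(r, S) = 3 + 0 = 3)
k = -6 (k = -2*(7 - 4) = -2*3 = -6)
R(T) = √(3 + T) (R(T) = √(T + 3) = √(3 + T))
1/(h(68) + R(k)) = 1/(64 + √(3 - 6)) = 1/(64 + √(-3)) = 1/(64 + I*√3)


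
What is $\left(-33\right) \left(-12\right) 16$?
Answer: $6336$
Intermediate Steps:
$\left(-33\right) \left(-12\right) 16 = 396 \cdot 16 = 6336$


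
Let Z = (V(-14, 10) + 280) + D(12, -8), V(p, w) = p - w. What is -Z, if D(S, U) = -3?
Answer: -253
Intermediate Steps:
Z = 253 (Z = ((-14 - 1*10) + 280) - 3 = ((-14 - 10) + 280) - 3 = (-24 + 280) - 3 = 256 - 3 = 253)
-Z = -1*253 = -253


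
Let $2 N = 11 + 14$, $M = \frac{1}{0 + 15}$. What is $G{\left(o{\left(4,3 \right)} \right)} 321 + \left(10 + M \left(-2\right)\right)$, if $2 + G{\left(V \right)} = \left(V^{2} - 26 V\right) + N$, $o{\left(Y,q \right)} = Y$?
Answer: $- \frac{746029}{30} \approx -24868.0$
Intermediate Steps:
$M = \frac{1}{15} \approx 0.066667$
$N = \frac{25}{2}$ ($N = \frac{11 + 14}{2} = \frac{1}{2} \cdot 25 = \frac{25}{2} \approx 12.5$)
$G{\left(V \right)} = \frac{21}{2} + V^{2} - 26 V$ ($G{\left(V \right)} = -2 + \left(\left(V^{2} - 26 V\right) + \frac{25}{2}\right) = -2 + \left(\frac{25}{2} + V^{2} - 26 V\right) = \frac{21}{2} + V^{2} - 26 V$)
$G{\left(o{\left(4,3 \right)} \right)} 321 + \left(10 + M \left(-2\right)\right) = \left(\frac{21}{2} + 4^{2} - 104\right) 321 + \left(10 + \frac{1}{15} \left(-2\right)\right) = \left(\frac{21}{2} + 16 - 104\right) 321 + \left(10 - \frac{2}{15}\right) = \left(- \frac{155}{2}\right) 321 + \frac{148}{15} = - \frac{49755}{2} + \frac{148}{15} = - \frac{746029}{30}$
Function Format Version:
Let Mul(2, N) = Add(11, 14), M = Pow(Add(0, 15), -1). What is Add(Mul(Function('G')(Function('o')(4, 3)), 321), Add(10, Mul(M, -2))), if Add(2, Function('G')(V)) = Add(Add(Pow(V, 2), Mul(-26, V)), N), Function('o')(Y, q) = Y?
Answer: Rational(-746029, 30) ≈ -24868.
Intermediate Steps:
M = Rational(1, 15) (M = Pow(15, -1) = Rational(1, 15) ≈ 0.066667)
N = Rational(25, 2) (N = Mul(Rational(1, 2), Add(11, 14)) = Mul(Rational(1, 2), 25) = Rational(25, 2) ≈ 12.500)
Function('G')(V) = Add(Rational(21, 2), Pow(V, 2), Mul(-26, V)) (Function('G')(V) = Add(-2, Add(Add(Pow(V, 2), Mul(-26, V)), Rational(25, 2))) = Add(-2, Add(Rational(25, 2), Pow(V, 2), Mul(-26, V))) = Add(Rational(21, 2), Pow(V, 2), Mul(-26, V)))
Add(Mul(Function('G')(Function('o')(4, 3)), 321), Add(10, Mul(M, -2))) = Add(Mul(Add(Rational(21, 2), Pow(4, 2), Mul(-26, 4)), 321), Add(10, Mul(Rational(1, 15), -2))) = Add(Mul(Add(Rational(21, 2), 16, -104), 321), Add(10, Rational(-2, 15))) = Add(Mul(Rational(-155, 2), 321), Rational(148, 15)) = Add(Rational(-49755, 2), Rational(148, 15)) = Rational(-746029, 30)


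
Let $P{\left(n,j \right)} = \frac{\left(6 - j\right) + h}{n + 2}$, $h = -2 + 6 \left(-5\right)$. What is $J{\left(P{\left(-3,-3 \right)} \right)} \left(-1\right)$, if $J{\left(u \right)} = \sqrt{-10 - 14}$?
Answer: $- 2 i \sqrt{6} \approx - 4.899 i$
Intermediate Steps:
$h = -32$ ($h = -2 - 30 = -32$)
$P{\left(n,j \right)} = \frac{-26 - j}{2 + n}$ ($P{\left(n,j \right)} = \frac{\left(6 - j\right) - 32}{n + 2} = \frac{-26 - j}{2 + n}$)
$J{\left(u \right)} = 2 i \sqrt{6}$ ($J{\left(u \right)} = \sqrt{-24} = 2 i \sqrt{6}$)
$J{\left(P{\left(-3,-3 \right)} \right)} \left(-1\right) = 2 i \sqrt{6} \left(-1\right) = - 2 i \sqrt{6}$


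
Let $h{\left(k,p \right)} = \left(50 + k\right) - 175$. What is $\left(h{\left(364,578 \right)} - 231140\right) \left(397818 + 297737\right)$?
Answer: $-160604345055$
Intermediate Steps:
$h{\left(k,p \right)} = -125 + k$
$\left(h{\left(364,578 \right)} - 231140\right) \left(397818 + 297737\right) = \left(\left(-125 + 364\right) - 231140\right) \left(397818 + 297737\right) = \left(239 - 231140\right) 695555 = \left(-230901\right) 695555 = -160604345055$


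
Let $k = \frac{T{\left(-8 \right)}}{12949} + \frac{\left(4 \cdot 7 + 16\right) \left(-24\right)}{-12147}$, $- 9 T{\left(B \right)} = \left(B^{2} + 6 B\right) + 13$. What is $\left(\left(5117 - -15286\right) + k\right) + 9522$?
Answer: $\frac{14120885586836}{471874509} \approx 29925.0$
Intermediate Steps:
$T{\left(B \right)} = - \frac{13}{9} - \frac{2 B}{3} - \frac{B^{2}}{9}$ ($T{\left(B \right)} = - \frac{\left(B^{2} + 6 B\right) + 13}{9} = - \frac{13 + B^{2} + 6 B}{9} = - \frac{13}{9} - \frac{2 B}{3} - \frac{B^{2}}{9}$)
$k = \frac{40905011}{471874509}$ ($k = \frac{- \frac{13}{9} - - \frac{16}{3} - \frac{\left(-8\right)^{2}}{9}}{12949} + \frac{\left(4 \cdot 7 + 16\right) \left(-24\right)}{-12147} = \left(- \frac{13}{9} + \frac{16}{3} - \frac{64}{9}\right) \frac{1}{12949} + \left(28 + 16\right) \left(-24\right) \left(- \frac{1}{12147}\right) = \left(- \frac{13}{9} + \frac{16}{3} - \frac{64}{9}\right) \frac{1}{12949} + 44 \left(-24\right) \left(- \frac{1}{12147}\right) = \left(- \frac{29}{9}\right) \frac{1}{12949} - - \frac{352}{4049} = - \frac{29}{116541} + \frac{352}{4049} = \frac{40905011}{471874509} \approx 0.086686$)
$\left(\left(5117 - -15286\right) + k\right) + 9522 = \left(\left(5117 - -15286\right) + \frac{40905011}{471874509}\right) + 9522 = \left(\left(5117 + 15286\right) + \frac{40905011}{471874509}\right) + 9522 = \left(20403 + \frac{40905011}{471874509}\right) + 9522 = \frac{9627696512138}{471874509} + 9522 = \frac{14120885586836}{471874509}$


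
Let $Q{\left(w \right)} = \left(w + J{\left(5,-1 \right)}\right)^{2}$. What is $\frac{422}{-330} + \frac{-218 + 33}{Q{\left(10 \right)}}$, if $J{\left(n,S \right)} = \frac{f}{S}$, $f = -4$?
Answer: $- \frac{71881}{32340} \approx -2.2227$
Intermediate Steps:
$J{\left(n,S \right)} = - \frac{4}{S}$
$Q{\left(w \right)} = \left(4 + w\right)^{2}$ ($Q{\left(w \right)} = \left(w - \frac{4}{-1}\right)^{2} = \left(w - -4\right)^{2} = \left(w + 4\right)^{2} = \left(4 + w\right)^{2}$)
$\frac{422}{-330} + \frac{-218 + 33}{Q{\left(10 \right)}} = \frac{422}{-330} + \frac{-218 + 33}{\left(4 + 10\right)^{2}} = 422 \left(- \frac{1}{330}\right) - \frac{185}{14^{2}} = - \frac{211}{165} - \frac{185}{196} = - \frac{71881}{32340}$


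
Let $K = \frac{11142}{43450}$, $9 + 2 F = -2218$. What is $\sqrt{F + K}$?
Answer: $\frac{i \sqrt{84067812554}}{8690} \approx 33.365 i$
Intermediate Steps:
$F = - \frac{2227}{2}$ ($F = - \frac{9}{2} + \frac{1}{2} \left(-2218\right) = - \frac{9}{2} - 1109 = - \frac{2227}{2} \approx -1113.5$)
$K = \frac{5571}{21725}$ ($K = 11142 \cdot \frac{1}{43450} = \frac{5571}{21725} \approx 0.25643$)
$\sqrt{F + K} = \sqrt{- \frac{2227}{2} + \frac{5571}{21725}} = \sqrt{- \frac{48370433}{43450}} = \frac{i \sqrt{84067812554}}{8690}$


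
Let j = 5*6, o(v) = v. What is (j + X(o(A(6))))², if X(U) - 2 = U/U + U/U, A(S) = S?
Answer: 1156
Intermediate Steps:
X(U) = 4 (X(U) = 2 + (U/U + U/U) = 2 + (1 + 1) = 2 + 2 = 4)
j = 30
(j + X(o(A(6))))² = (30 + 4)² = 34² = 1156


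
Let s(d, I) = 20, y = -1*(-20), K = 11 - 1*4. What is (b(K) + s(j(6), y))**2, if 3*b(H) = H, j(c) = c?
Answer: 4489/9 ≈ 498.78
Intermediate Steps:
K = 7 (K = 11 - 4 = 7)
b(H) = H/3
y = 20
(b(K) + s(j(6), y))**2 = ((1/3)*7 + 20)**2 = (7/3 + 20)**2 = (67/3)**2 = 4489/9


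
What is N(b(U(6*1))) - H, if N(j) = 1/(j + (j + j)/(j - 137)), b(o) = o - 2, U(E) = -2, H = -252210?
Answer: 140228619/556 ≈ 2.5221e+5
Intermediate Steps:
b(o) = -2 + o
N(j) = 1/(j + 2*j/(-137 + j)) (N(j) = 1/(j + (2*j)/(-137 + j)) = 1/(j + 2*j/(-137 + j)))
N(b(U(6*1))) - H = (-137 + (-2 - 2))/((-2 - 2)*(-135 + (-2 - 2))) - 1*(-252210) = (-137 - 4)/((-4)*(-135 - 4)) + 252210 = -1/4*(-141)/(-139) + 252210 = -1/4*(-1/139)*(-141) + 252210 = -141/556 + 252210 = 140228619/556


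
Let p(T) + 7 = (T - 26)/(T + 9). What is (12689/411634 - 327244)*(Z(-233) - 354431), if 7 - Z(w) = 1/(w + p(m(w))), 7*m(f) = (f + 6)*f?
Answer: 302121124162914463520145/2604871612067 ≈ 1.1598e+11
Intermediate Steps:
m(f) = f*(6 + f)/7 (m(f) = ((f + 6)*f)/7 = ((6 + f)*f)/7 = (f*(6 + f))/7 = f*(6 + f)/7)
p(T) = -7 + (-26 + T)/(9 + T) (p(T) = -7 + (T - 26)/(T + 9) = -7 + (-26 + T)/(9 + T))
Z(w) = 7 - 1/(w + (-89 - 6*w*(6 + w)/7)/(9 + w*(6 + w)/7))
(12689/411634 - 327244)*(Z(-233) - 354431) = (12689/411634 - 327244)*((-4424 - 1*(-233)**2 + 7*(-233)**3 + 183*(-233))/(-623 + (-233)**3 + 27*(-233)) - 354431) = (12689*(1/411634) - 327244)*((-4424 - 1*54289 + 7*(-12649337) - 42639)/(-623 - 12649337 - 6291) - 354431) = (12689/411634 - 327244)*((-4424 - 54289 - 88545359 - 42639)/(-12656251) - 354431) = -134704744007*(-1/12656251*(-88646711) - 354431)/411634 = -134704744007*(88646711/12656251 - 354431)/411634 = -134704744007/411634*(-4485679051470/12656251) = 302121124162914463520145/2604871612067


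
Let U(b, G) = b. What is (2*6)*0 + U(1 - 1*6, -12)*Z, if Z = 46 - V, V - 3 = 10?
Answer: -165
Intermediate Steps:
V = 13 (V = 3 + 10 = 13)
Z = 33 (Z = 46 - 1*13 = 46 - 13 = 33)
(2*6)*0 + U(1 - 1*6, -12)*Z = (2*6)*0 + (1 - 1*6)*33 = 12*0 + (1 - 6)*33 = 0 - 5*33 = 0 - 165 = -165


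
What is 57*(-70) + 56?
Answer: -3934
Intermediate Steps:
57*(-70) + 56 = -3990 + 56 = -3934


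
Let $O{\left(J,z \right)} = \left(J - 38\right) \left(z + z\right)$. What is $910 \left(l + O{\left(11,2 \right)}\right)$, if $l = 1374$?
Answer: $1152060$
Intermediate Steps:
$O{\left(J,z \right)} = 2 z \left(-38 + J\right)$ ($O{\left(J,z \right)} = \left(-38 + J\right) 2 z = 2 z \left(-38 + J\right)$)
$910 \left(l + O{\left(11,2 \right)}\right) = 910 \left(1374 + 2 \cdot 2 \left(-38 + 11\right)\right) = 910 \left(1374 + 2 \cdot 2 \left(-27\right)\right) = 910 \left(1374 - 108\right) = 910 \cdot 1266 = 1152060$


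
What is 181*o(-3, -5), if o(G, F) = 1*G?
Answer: -543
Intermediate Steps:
o(G, F) = G
181*o(-3, -5) = 181*(-3) = -543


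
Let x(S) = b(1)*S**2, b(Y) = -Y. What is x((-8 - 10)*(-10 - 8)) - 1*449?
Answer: -105425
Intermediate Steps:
x(S) = -S**2 (x(S) = (-1*1)*S**2 = -S**2)
x((-8 - 10)*(-10 - 8)) - 1*449 = -((-8 - 10)*(-10 - 8))**2 - 1*449 = -(-18*(-18))**2 - 449 = -1*324**2 - 449 = -1*104976 - 449 = -104976 - 449 = -105425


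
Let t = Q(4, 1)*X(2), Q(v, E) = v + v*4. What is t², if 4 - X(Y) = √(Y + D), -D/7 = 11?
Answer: -23600 - 16000*I*√3 ≈ -23600.0 - 27713.0*I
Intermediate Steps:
Q(v, E) = 5*v (Q(v, E) = v + 4*v = 5*v)
D = -77 (D = -7*11 = -77)
X(Y) = 4 - √(-77 + Y) (X(Y) = 4 - √(Y - 77) = 4 - √(-77 + Y))
t = 80 - 100*I*√3 (t = (5*4)*(4 - √(-77 + 2)) = 20*(4 - √(-75)) = 20*(4 - 5*I*√3) = 80 - 100*I*√3 ≈ 80.0 - 173.21*I)
t² = (80 - 100*I*√3)²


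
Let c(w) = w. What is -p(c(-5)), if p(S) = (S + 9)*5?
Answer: -20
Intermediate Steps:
p(S) = 45 + 5*S (p(S) = (9 + S)*5 = 45 + 5*S)
-p(c(-5)) = -(45 + 5*(-5)) = -(45 - 25) = -1*20 = -20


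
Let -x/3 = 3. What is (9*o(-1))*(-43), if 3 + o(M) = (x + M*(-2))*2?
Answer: 6579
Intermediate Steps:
x = -9 (x = -3*3 = -9)
o(M) = -21 - 4*M (o(M) = -3 + (-9 + M*(-2))*2 = -3 + (-9 - 2*M)*2 = -3 + (-18 - 4*M) = -21 - 4*M)
(9*o(-1))*(-43) = (9*(-21 - 4*(-1)))*(-43) = (9*(-21 + 4))*(-43) = (9*(-17))*(-43) = -153*(-43) = 6579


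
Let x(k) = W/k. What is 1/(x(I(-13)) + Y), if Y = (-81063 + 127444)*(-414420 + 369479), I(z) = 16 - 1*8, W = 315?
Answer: -8/16675267853 ≈ -4.7975e-10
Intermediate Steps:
I(z) = 8 (I(z) = 16 - 8 = 8)
x(k) = 315/k
Y = -2084408521 (Y = 46381*(-44941) = -2084408521)
1/(x(I(-13)) + Y) = 1/(315/8 - 2084408521) = 1/(-16675267853/8) = -8/16675267853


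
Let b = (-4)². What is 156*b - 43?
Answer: 2453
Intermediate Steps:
b = 16
156*b - 43 = 156*16 - 43 = 2496 - 43 = 2453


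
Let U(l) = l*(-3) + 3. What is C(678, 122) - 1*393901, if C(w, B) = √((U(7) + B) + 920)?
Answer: -393869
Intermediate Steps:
U(l) = 3 - 3*l (U(l) = -3*l + 3 = 3 - 3*l)
C(w, B) = √(902 + B) (C(w, B) = √(((3 - 3*7) + B) + 920) = √(((3 - 21) + B) + 920) = √((-18 + B) + 920) = √(902 + B))
C(678, 122) - 1*393901 = √(902 + 122) - 1*393901 = √1024 - 393901 = 32 - 393901 = -393869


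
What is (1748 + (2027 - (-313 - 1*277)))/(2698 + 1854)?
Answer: 4365/4552 ≈ 0.95892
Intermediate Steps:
(1748 + (2027 - (-313 - 1*277)))/(2698 + 1854) = (1748 + (2027 - (-313 - 277)))/4552 = (1748 + (2027 - 1*(-590)))*(1/4552) = (1748 + (2027 + 590))*(1/4552) = (1748 + 2617)*(1/4552) = 4365*(1/4552) = 4365/4552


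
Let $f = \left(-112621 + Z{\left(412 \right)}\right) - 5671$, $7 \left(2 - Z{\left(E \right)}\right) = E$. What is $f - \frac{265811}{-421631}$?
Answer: $- \frac{49899281175}{421631} \approx -1.1835 \cdot 10^{5}$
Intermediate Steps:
$Z{\left(E \right)} = 2 - \frac{E}{7}$
$f = - \frac{828442}{7}$ ($f = \left(-112621 + \left(2 - \frac{412}{7}\right)\right) - 5671 = \left(-112621 - \frac{398}{7}\right) - 5671 = - \frac{788745}{7} - 5671 = - \frac{828442}{7} \approx -1.1835 \cdot 10^{5}$)
$f - \frac{265811}{-421631} = - \frac{828442}{7} - \frac{265811}{-421631} = - \frac{828442}{7} - - \frac{37973}{60233} = - \frac{828442}{7} + \frac{37973}{60233} = - \frac{49899281175}{421631}$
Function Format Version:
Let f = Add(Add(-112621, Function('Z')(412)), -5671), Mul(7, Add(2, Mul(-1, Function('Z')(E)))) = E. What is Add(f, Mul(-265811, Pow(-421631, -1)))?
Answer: Rational(-49899281175, 421631) ≈ -1.1835e+5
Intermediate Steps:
Function('Z')(E) = Add(2, Mul(Rational(-1, 7), E))
f = Rational(-828442, 7) (f = Add(Add(-112621, Add(2, Mul(Rational(-1, 7), 412))), -5671) = Add(Add(-112621, Add(2, Rational(-412, 7))), -5671) = Add(Add(-112621, Rational(-398, 7)), -5671) = Add(Rational(-788745, 7), -5671) = Rational(-828442, 7) ≈ -1.1835e+5)
Add(f, Mul(-265811, Pow(-421631, -1))) = Add(Rational(-828442, 7), Mul(-265811, Pow(-421631, -1))) = Add(Rational(-828442, 7), Mul(-265811, Rational(-1, 421631))) = Add(Rational(-828442, 7), Rational(37973, 60233)) = Rational(-49899281175, 421631)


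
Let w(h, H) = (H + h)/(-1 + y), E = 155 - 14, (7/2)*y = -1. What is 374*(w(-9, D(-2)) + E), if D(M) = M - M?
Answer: 55352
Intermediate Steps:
y = -2/7 (y = (2/7)*(-1) = -2/7 ≈ -0.28571)
E = 141
D(M) = 0
w(h, H) = -7*H/9 - 7*h/9 (w(h, H) = (H + h)/(-1 - 2/7) = (H + h)/(-9/7) = (H + h)*(-7/9) = -7*H/9 - 7*h/9)
374*(w(-9, D(-2)) + E) = 374*((-7/9*0 - 7/9*(-9)) + 141) = 374*((0 + 7) + 141) = 374*(7 + 141) = 374*148 = 55352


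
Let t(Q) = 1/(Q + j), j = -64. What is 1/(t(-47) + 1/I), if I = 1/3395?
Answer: 111/376844 ≈ 0.00029455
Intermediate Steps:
I = 1/3395 ≈ 0.00029455
t(Q) = 1/(-64 + Q) (t(Q) = 1/(Q - 64) = 1/(-64 + Q))
1/(t(-47) + 1/I) = 1/(1/(-64 - 47) + 1/(1/3395)) = 1/(1/(-111) + 3395) = 1/(-1/111 + 3395) = 1/(376844/111) = 111/376844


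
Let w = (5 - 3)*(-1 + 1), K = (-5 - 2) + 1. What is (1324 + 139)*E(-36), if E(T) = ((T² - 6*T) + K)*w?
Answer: 0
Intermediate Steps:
K = -6 (K = -7 + 1 = -6)
w = 0 (w = 2*0 = 0)
E(T) = 0 (E(T) = ((T² - 6*T) - 6)*0 = (-6 + T² - 6*T)*0 = 0)
(1324 + 139)*E(-36) = (1324 + 139)*0 = 1463*0 = 0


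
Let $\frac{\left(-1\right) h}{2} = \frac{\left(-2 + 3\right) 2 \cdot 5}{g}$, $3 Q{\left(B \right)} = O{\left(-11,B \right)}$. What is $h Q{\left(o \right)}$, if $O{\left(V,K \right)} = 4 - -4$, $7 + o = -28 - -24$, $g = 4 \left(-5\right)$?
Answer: $\frac{8}{3} \approx 2.6667$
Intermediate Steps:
$g = -20$
$o = -11$ ($o = -7 - 4 = -11$)
$O{\left(V,K \right)} = 8$ ($O{\left(V,K \right)} = 4 + 4 = 8$)
$Q{\left(B \right)} = \frac{8}{3}$ ($Q{\left(B \right)} = \frac{1}{3} \cdot 8 = \frac{8}{3}$)
$h = 1$ ($h = - 2 \frac{\left(-2 + 3\right) 2 \cdot 5}{-20} = - 2 \cdot 1 \cdot 2 \cdot 5 \left(- \frac{1}{20}\right) = - 2 \cdot 2 \cdot 5 \left(- \frac{1}{20}\right) = - 2 \cdot 10 \left(- \frac{1}{20}\right) = \left(-2\right) \left(- \frac{1}{2}\right) = 1$)
$h Q{\left(o \right)} = 1 \cdot \frac{8}{3} = \frac{8}{3}$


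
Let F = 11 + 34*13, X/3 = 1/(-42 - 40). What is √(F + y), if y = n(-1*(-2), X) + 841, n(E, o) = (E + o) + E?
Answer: √8727506/82 ≈ 36.027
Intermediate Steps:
X = -3/82 (X = 3/(-42 - 40) = 3/(-82) = 3*(-1/82) = -3/82 ≈ -0.036585)
n(E, o) = o + 2*E
F = 453 (F = 11 + 442 = 453)
y = 69287/82 (y = (-3/82 + 2*(-1*(-2))) + 841 = (-3/82 + 2*2) + 841 = (-3/82 + 4) + 841 = 325/82 + 841 = 69287/82 ≈ 844.96)
√(F + y) = √(453 + 69287/82) = √(106433/82) = √8727506/82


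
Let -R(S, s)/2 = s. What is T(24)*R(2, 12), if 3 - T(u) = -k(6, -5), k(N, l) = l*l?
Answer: -672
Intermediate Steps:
k(N, l) = l²
R(S, s) = -2*s
T(u) = 28 (T(u) = 3 - (-1)*(-5)² = 3 - (-1)*25 = 3 - 1*(-25) = 3 + 25 = 28)
T(24)*R(2, 12) = 28*(-2*12) = 28*(-24) = -672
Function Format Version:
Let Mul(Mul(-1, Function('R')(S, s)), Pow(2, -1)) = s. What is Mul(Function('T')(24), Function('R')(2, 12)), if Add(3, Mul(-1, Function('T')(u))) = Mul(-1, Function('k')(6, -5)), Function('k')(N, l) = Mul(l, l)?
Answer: -672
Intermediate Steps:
Function('k')(N, l) = Pow(l, 2)
Function('R')(S, s) = Mul(-2, s)
Function('T')(u) = 28 (Function('T')(u) = Add(3, Mul(-1, Mul(-1, Pow(-5, 2)))) = Add(3, Mul(-1, Mul(-1, 25))) = Add(3, Mul(-1, -25)) = Add(3, 25) = 28)
Mul(Function('T')(24), Function('R')(2, 12)) = Mul(28, Mul(-2, 12)) = Mul(28, -24) = -672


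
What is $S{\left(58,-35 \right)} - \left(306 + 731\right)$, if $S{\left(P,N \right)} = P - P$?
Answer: $-1037$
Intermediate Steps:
$S{\left(P,N \right)} = 0$
$S{\left(58,-35 \right)} - \left(306 + 731\right) = 0 - \left(306 + 731\right) = 0 - 1037 = -1037$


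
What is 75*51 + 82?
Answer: 3907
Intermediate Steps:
75*51 + 82 = 3825 + 82 = 3907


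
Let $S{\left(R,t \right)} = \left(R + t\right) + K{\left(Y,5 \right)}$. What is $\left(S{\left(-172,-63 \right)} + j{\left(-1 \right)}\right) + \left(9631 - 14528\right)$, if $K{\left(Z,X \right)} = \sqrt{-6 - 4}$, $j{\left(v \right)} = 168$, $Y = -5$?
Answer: $-4964 + i \sqrt{10} \approx -4964.0 + 3.1623 i$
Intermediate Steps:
$K{\left(Z,X \right)} = i \sqrt{10}$ ($K{\left(Z,X \right)} = \sqrt{-10} = i \sqrt{10}$)
$S{\left(R,t \right)} = R + t + i \sqrt{10}$ ($S{\left(R,t \right)} = \left(R + t\right) + i \sqrt{10} = R + t + i \sqrt{10}$)
$\left(S{\left(-172,-63 \right)} + j{\left(-1 \right)}\right) + \left(9631 - 14528\right) = \left(\left(-172 - 63 + i \sqrt{10}\right) + 168\right) + \left(9631 - 14528\right) = \left(\left(-235 + i \sqrt{10}\right) + 168\right) + \left(9631 - 14528\right) = \left(-67 + i \sqrt{10}\right) - 4897 = -4964 + i \sqrt{10}$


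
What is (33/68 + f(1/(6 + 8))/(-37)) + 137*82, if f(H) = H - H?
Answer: 763945/68 ≈ 11234.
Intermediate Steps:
f(H) = 0
(33/68 + f(1/(6 + 8))/(-37)) + 137*82 = (33/68 + 0/(-37)) + 137*82 = (33*(1/68) + 0*(-1/37)) + 11234 = (33/68 + 0) + 11234 = 33/68 + 11234 = 763945/68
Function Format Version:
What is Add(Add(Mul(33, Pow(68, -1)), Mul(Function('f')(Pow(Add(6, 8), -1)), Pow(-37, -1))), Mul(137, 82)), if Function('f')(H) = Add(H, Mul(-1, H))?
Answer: Rational(763945, 68) ≈ 11234.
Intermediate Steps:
Function('f')(H) = 0
Add(Add(Mul(33, Pow(68, -1)), Mul(Function('f')(Pow(Add(6, 8), -1)), Pow(-37, -1))), Mul(137, 82)) = Add(Add(Mul(33, Pow(68, -1)), Mul(0, Pow(-37, -1))), Mul(137, 82)) = Add(Add(Mul(33, Rational(1, 68)), Mul(0, Rational(-1, 37))), 11234) = Add(Add(Rational(33, 68), 0), 11234) = Add(Rational(33, 68), 11234) = Rational(763945, 68)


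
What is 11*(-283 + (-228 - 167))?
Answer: -7458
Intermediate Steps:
11*(-283 + (-228 - 167)) = 11*(-283 - 395) = 11*(-678) = -7458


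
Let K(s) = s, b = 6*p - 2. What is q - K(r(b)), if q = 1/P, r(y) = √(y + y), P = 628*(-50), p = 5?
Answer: -1/31400 - 2*√14 ≈ -7.4833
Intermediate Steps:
P = -31400
b = 28 (b = 6*5 - 2 = 30 - 2 = 28)
r(y) = √2*√y (r(y) = √(2*y) = √2*√y)
q = -1/31400 (q = 1/(-31400) = -1/31400 ≈ -3.1847e-5)
q - K(r(b)) = -1/31400 - √2*√28 = -1/31400 - √2*2*√7 = -1/31400 - 2*√14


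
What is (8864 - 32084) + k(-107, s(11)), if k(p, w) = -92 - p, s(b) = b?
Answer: -23205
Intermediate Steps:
(8864 - 32084) + k(-107, s(11)) = (8864 - 32084) + (-92 - 1*(-107)) = -23220 + (-92 + 107) = -23220 + 15 = -23205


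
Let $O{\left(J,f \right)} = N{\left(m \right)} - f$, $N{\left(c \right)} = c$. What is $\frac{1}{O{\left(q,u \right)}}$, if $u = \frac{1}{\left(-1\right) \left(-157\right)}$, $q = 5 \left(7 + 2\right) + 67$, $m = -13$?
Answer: $- \frac{157}{2042} \approx -0.076885$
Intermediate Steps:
$q = 112$ ($q = 5 \cdot 9 + 67 = 45 + 67 = 112$)
$u = \frac{1}{157} \approx 0.0063694$
$O{\left(J,f \right)} = -13 - f$
$\frac{1}{O{\left(q,u \right)}} = \frac{1}{-13 - \frac{1}{157}} = \frac{1}{- \frac{2042}{157}} = - \frac{157}{2042}$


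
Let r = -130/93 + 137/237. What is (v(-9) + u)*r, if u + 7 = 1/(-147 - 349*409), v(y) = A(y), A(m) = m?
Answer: 19549603975/1490441808 ≈ 13.117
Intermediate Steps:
v(y) = y
r = -6023/7347 (r = -130*1/93 + 137*(1/237) = -130/93 + 137/237 = -6023/7347 ≈ -0.81979)
u = -1420049/202864 (u = -7 + 1/(-147 - 349*409) = -7 + (1/409)/(-496) = -7 - 1/496*1/409 = -7 - 1/202864 = -1420049/202864 ≈ -7.0000)
(v(-9) + u)*r = (-9 - 1420049/202864)*(-6023/7347) = -3245825/202864*(-6023/7347) = 19549603975/1490441808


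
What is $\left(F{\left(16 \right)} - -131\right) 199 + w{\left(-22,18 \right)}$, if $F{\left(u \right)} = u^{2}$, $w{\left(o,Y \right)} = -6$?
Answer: $77007$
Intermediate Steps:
$\left(F{\left(16 \right)} - -131\right) 199 + w{\left(-22,18 \right)} = \left(16^{2} - -131\right) 199 - 6 = \left(256 + 131\right) 199 - 6 = 387 \cdot 199 - 6 = 77013 - 6 = 77007$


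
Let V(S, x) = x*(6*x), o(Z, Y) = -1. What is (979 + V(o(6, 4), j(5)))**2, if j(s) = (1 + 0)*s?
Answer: 1274641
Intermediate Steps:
j(s) = s (j(s) = 1*s = s)
V(S, x) = 6*x**2
(979 + V(o(6, 4), j(5)))**2 = (979 + 6*5**2)**2 = (979 + 6*25)**2 = (979 + 150)**2 = 1129**2 = 1274641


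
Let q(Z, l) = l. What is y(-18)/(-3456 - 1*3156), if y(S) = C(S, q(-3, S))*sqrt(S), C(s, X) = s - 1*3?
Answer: 21*I*sqrt(2)/2204 ≈ 0.013475*I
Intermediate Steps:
C(s, X) = -3 + s (C(s, X) = s - 3 = -3 + s)
y(S) = sqrt(S)*(-3 + S) (y(S) = (-3 + S)*sqrt(S) = sqrt(S)*(-3 + S))
y(-18)/(-3456 - 1*3156) = (sqrt(-18)*(-3 - 18))/(-3456 - 1*3156) = ((3*I*sqrt(2))*(-21))/(-3456 - 3156) = -63*I*sqrt(2)/(-6612) = -63*I*sqrt(2)*(-1/6612) = 21*I*sqrt(2)/2204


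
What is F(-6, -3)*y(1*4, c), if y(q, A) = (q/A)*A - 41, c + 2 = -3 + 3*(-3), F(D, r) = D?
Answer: 222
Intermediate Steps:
c = -14 (c = -2 + (-3 + 3*(-3)) = -2 + (-3 - 9) = -2 - 12 = -14)
y(q, A) = -41 + q (y(q, A) = q - 41 = -41 + q)
F(-6, -3)*y(1*4, c) = -6*(-41 + 1*4) = -6*(-41 + 4) = -6*(-37) = 222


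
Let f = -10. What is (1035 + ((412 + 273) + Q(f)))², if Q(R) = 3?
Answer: 2968729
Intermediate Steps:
(1035 + ((412 + 273) + Q(f)))² = (1035 + ((412 + 273) + 3))² = (1035 + (685 + 3))² = (1035 + 688)² = 1723² = 2968729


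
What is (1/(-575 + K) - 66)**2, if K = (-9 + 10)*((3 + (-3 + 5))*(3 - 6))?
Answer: 1516401481/348100 ≈ 4356.2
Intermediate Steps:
K = -15 (K = 1*((3 + 2)*(-3)) = 1*(5*(-3)) = 1*(-15) = -15)
(1/(-575 + K) - 66)**2 = (1/(-575 - 15) - 66)**2 = (1/(-590) - 66)**2 = (-1/590 - 66)**2 = (-38941/590)**2 = 1516401481/348100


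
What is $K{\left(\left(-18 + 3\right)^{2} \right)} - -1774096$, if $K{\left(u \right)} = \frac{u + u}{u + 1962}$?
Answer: $\frac{431105378}{243} \approx 1.7741 \cdot 10^{6}$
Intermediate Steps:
$K{\left(u \right)} = \frac{2 u}{1962 + u}$
$K{\left(\left(-18 + 3\right)^{2} \right)} - -1774096 = \frac{2 \left(-18 + 3\right)^{2}}{1962 + \left(-18 + 3\right)^{2}} - -1774096 = \frac{2 \left(-15\right)^{2}}{1962 + \left(-15\right)^{2}} + 1774096 = 2 \cdot 225 \frac{1}{1962 + 225} + 1774096 = 2 \cdot 225 \cdot \frac{1}{2187} + 1774096 = \frac{50}{243} + 1774096 = \frac{431105378}{243}$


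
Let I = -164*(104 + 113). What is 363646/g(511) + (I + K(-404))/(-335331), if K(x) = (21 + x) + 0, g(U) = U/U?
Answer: 121941812797/335331 ≈ 3.6365e+5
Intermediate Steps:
g(U) = 1
I = -35588 (I = -164*217 = -35588)
K(x) = 21 + x
363646/g(511) + (I + K(-404))/(-335331) = 363646/1 + (-35588 + (21 - 404))/(-335331) = 363646*1 + (-35588 - 383)*(-1/335331) = 363646 - 35971*(-1/335331) = 363646 + 35971/335331 = 121941812797/335331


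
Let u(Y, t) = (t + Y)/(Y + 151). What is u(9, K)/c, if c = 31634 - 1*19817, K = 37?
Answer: 23/945360 ≈ 2.4329e-5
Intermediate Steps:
u(Y, t) = (Y + t)/(151 + Y)
c = 11817 (c = 31634 - 19817 = 11817)
u(9, K)/c = ((9 + 37)/(151 + 9))/11817 = (46/160)*(1/11817) = ((1/160)*46)*(1/11817) = (23/80)*(1/11817) = 23/945360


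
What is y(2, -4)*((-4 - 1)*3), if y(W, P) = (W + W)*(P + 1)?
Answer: 180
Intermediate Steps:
y(W, P) = 2*W*(1 + P) (y(W, P) = (2*W)*(1 + P) = 2*W*(1 + P))
y(2, -4)*((-4 - 1)*3) = (2*2*(1 - 4))*((-4 - 1)*3) = (2*2*(-3))*(-5*3) = -12*(-15) = 180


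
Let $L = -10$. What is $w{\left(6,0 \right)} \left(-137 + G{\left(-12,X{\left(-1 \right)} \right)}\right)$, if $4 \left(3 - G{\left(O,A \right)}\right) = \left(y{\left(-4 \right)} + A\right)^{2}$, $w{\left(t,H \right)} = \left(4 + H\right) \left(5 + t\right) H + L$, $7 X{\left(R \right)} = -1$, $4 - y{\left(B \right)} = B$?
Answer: $\frac{146445}{98} \approx 1494.3$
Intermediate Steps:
$y{\left(B \right)} = 4 - B$
$X{\left(R \right)} = - \frac{1}{7}$ ($X{\left(R \right)} = \frac{1}{7} \left(-1\right) = - \frac{1}{7}$)
$w{\left(t,H \right)} = -10 + H \left(4 + H\right) \left(5 + t\right)$ ($w{\left(t,H \right)} = \left(4 + H\right) \left(5 + t\right) H - 10 = H \left(4 + H\right) \left(5 + t\right) - 10 = -10 + H \left(4 + H\right) \left(5 + t\right)$)
$G{\left(O,A \right)} = 3 - \frac{\left(8 + A\right)^{2}}{4}$ ($G{\left(O,A \right)} = 3 - \frac{\left(\left(4 - -4\right) + A\right)^{2}}{4} = 3 - \frac{\left(\left(4 + 4\right) + A\right)^{2}}{4} = 3 - \frac{\left(8 + A\right)^{2}}{4}$)
$w{\left(6,0 \right)} \left(-137 + G{\left(-12,X{\left(-1 \right)} \right)}\right) = \left(-10 + 5 \cdot 0^{2} + 20 \cdot 0 + 6 \cdot 0^{2} + 4 \cdot 0 \cdot 6\right) \left(-137 + \left(3 - \frac{\left(8 - \frac{1}{7}\right)^{2}}{4}\right)\right) = \left(-10 + 5 \cdot 0 + 0 + 6 \cdot 0 + 0\right) \left(-137 + \left(3 - \frac{\left(\frac{55}{7}\right)^{2}}{4}\right)\right) = \left(-10 + 0 + 0 + 0 + 0\right) \left(-137 + \left(3 - \frac{3025}{196}\right)\right) = - 10 \left(-137 + \left(3 - \frac{3025}{196}\right)\right) = - 10 \left(-137 - \frac{2437}{196}\right) = \left(-10\right) \left(- \frac{29289}{196}\right) = \frac{146445}{98}$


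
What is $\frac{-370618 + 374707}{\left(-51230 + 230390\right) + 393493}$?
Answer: $\frac{4089}{572653} \approx 0.0071405$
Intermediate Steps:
$\frac{-370618 + 374707}{\left(-51230 + 230390\right) + 393493} = \frac{4089}{179160 + 393493} = \frac{4089}{572653}$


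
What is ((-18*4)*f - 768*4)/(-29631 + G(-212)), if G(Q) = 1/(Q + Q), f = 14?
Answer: 345984/2512709 ≈ 0.13769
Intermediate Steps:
G(Q) = 1/(2*Q)
((-18*4)*f - 768*4)/(-29631 + G(-212)) = (-18*4*14 - 768*4)/(-29631 + (½)/(-212)) = (-72*14 - 3072)/(-29631 + (½)*(-1/212)) = (-1008 - 3072)/(-29631 - 1/424) = -4080/(-12563545/424) = -4080*(-424/12563545) = 345984/2512709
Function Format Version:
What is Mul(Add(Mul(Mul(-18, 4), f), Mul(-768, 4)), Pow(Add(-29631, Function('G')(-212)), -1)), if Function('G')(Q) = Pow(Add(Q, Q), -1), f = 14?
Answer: Rational(345984, 2512709) ≈ 0.13769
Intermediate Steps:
Function('G')(Q) = Mul(Rational(1, 2), Pow(Q, -1)) (Function('G')(Q) = Pow(Mul(2, Q), -1) = Mul(Rational(1, 2), Pow(Q, -1)))
Mul(Add(Mul(Mul(-18, 4), f), Mul(-768, 4)), Pow(Add(-29631, Function('G')(-212)), -1)) = Mul(Add(Mul(Mul(-18, 4), 14), Mul(-768, 4)), Pow(Add(-29631, Mul(Rational(1, 2), Pow(-212, -1))), -1)) = Mul(Add(Mul(-72, 14), -3072), Pow(Add(-29631, Mul(Rational(1, 2), Rational(-1, 212))), -1)) = Mul(Add(-1008, -3072), Pow(Add(-29631, Rational(-1, 424)), -1)) = Mul(-4080, Pow(Rational(-12563545, 424), -1)) = Mul(-4080, Rational(-424, 12563545)) = Rational(345984, 2512709)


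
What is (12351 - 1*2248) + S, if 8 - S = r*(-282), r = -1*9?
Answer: 7573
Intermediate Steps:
r = -9
S = -2530 (S = 8 - (-9)*(-282) = 8 - 1*2538 = 8 - 2538 = -2530)
(12351 - 1*2248) + S = (12351 - 1*2248) - 2530 = (12351 - 2248) - 2530 = 10103 - 2530 = 7573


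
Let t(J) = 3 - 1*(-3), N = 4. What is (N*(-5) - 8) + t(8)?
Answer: -22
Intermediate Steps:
t(J) = 6 (t(J) = 3 + 3 = 6)
(N*(-5) - 8) + t(8) = (4*(-5) - 8) + 6 = (-20 - 8) + 6 = -28 + 6 = -22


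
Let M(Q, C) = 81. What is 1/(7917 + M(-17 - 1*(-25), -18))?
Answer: 1/7998 ≈ 0.00012503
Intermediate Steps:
1/(7917 + M(-17 - 1*(-25), -18)) = 1/(7917 + 81) = 1/7998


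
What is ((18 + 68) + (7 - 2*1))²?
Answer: 8281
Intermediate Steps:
((18 + 68) + (7 - 2*1))² = (86 + (7 - 2))² = (86 + 5)² = 91² = 8281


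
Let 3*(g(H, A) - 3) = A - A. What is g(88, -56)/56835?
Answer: 1/18945 ≈ 5.2784e-5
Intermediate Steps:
g(H, A) = 3 (g(H, A) = 3 + (A - A)/3 = 3 + (1/3)*0 = 3 + 0 = 3)
g(88, -56)/56835 = 3/56835 = 3*(1/56835) = 1/18945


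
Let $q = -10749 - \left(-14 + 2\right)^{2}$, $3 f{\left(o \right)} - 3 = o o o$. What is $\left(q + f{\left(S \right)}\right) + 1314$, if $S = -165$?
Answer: $-1506953$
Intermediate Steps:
$f{\left(o \right)} = 1 + \frac{o^{3}}{3}$ ($f{\left(o \right)} = 1 + \frac{o o o}{3} = 1 + \frac{o^{2} o}{3} = 1 + \frac{o^{3}}{3}$)
$q = -10893$ ($q = -10749 - \left(-12\right)^{2} = -10749 - 144 = -10893$)
$\left(q + f{\left(S \right)}\right) + 1314 = \left(-10893 + \left(1 + \frac{\left(-165\right)^{3}}{3}\right)\right) + 1314 = \left(-10893 + \left(1 + \frac{1}{3} \left(-4492125\right)\right)\right) + 1314 = \left(-10893 + \left(1 - 1497375\right)\right) + 1314 = \left(-10893 - 1497374\right) + 1314 = -1508267 + 1314 = -1506953$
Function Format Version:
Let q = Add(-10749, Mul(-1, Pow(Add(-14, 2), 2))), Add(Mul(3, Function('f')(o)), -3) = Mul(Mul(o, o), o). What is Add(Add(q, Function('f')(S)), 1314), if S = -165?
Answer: -1506953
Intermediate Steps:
Function('f')(o) = Add(1, Mul(Rational(1, 3), Pow(o, 3))) (Function('f')(o) = Add(1, Mul(Rational(1, 3), Mul(Mul(o, o), o))) = Add(1, Mul(Rational(1, 3), Mul(Pow(o, 2), o))) = Add(1, Mul(Rational(1, 3), Pow(o, 3))))
q = -10893 (q = Add(-10749, Mul(-1, Pow(-12, 2))) = Add(-10749, Mul(-1, 144)) = Add(-10749, -144) = -10893)
Add(Add(q, Function('f')(S)), 1314) = Add(Add(-10893, Add(1, Mul(Rational(1, 3), Pow(-165, 3)))), 1314) = Add(Add(-10893, Add(1, Mul(Rational(1, 3), -4492125))), 1314) = Add(Add(-10893, Add(1, -1497375)), 1314) = Add(Add(-10893, -1497374), 1314) = Add(-1508267, 1314) = -1506953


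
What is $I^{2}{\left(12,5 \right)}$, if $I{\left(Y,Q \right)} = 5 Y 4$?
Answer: $57600$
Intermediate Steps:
$I{\left(Y,Q \right)} = 20 Y$
$I^{2}{\left(12,5 \right)} = \left(20 \cdot 12\right)^{2} = 240^{2} = 57600$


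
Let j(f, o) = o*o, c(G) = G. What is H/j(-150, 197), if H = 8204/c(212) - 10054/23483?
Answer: 47630771/48301642591 ≈ 0.00098611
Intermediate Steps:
j(f, o) = o²
H = 47630771/1244599 (H = 8204/212 - 10054/23483 = 8204*(1/212) - 10054*1/23483 = 2051/53 - 10054/23483 = 47630771/1244599 ≈ 38.270)
H/j(-150, 197) = 47630771/(1244599*(197²)) = (47630771/1244599)/38809 = (47630771/1244599)*(1/38809) = 47630771/48301642591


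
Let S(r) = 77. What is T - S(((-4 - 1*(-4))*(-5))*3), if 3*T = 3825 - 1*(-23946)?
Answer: 9180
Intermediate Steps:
T = 9257 (T = (3825 - 1*(-23946))/3 = (3825 + 23946)/3 = (1/3)*27771 = 9257)
T - S(((-4 - 1*(-4))*(-5))*3) = 9257 - 1*77 = 9257 - 77 = 9180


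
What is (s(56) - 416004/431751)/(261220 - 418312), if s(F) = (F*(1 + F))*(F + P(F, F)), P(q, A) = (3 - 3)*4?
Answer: -6431328229/5652052341 ≈ -1.1379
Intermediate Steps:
P(q, A) = 0 (P(q, A) = 0*4 = 0)
s(F) = F**2*(1 + F) (s(F) = (F*(1 + F))*(F + 0) = (F*(1 + F))*F = F**2*(1 + F))
(s(56) - 416004/431751)/(261220 - 418312) = (56**2*(1 + 56) - 416004/431751)/(261220 - 418312) = (3136*57 - 416004*1/431751)/(-157092) = (178752 - 138668/143917)*(-1/157092) = (25725312916/143917)*(-1/157092) = -6431328229/5652052341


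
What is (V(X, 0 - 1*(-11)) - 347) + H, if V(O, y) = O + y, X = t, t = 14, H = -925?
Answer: -1247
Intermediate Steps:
X = 14
(V(X, 0 - 1*(-11)) - 347) + H = ((14 + (0 - 1*(-11))) - 347) - 925 = ((14 + (0 + 11)) - 347) - 925 = ((14 + 11) - 347) - 925 = (25 - 347) - 925 = -322 - 925 = -1247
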